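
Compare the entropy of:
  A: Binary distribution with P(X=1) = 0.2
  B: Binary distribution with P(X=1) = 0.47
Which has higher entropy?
B

For binary distributions, entropy is maximized at p=0.5 and decreases as p moves toward 0 or 1.

H(A) = H(0.2) = 0.7219 bits
H(B) = H(0.47) = 0.9974 bits

Distribution B (p=0.47) is closer to uniform (p=0.5), so it has higher entropy.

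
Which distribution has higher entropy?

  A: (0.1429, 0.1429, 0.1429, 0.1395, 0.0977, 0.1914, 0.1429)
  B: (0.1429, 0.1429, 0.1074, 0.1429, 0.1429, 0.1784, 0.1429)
B

Both distributions are close to uniform, making this a harder comparison.

H(A) = 2.7850 bits
H(B) = 2.7945 bits

The distribution closer to uniform has higher entropy.
Answer: B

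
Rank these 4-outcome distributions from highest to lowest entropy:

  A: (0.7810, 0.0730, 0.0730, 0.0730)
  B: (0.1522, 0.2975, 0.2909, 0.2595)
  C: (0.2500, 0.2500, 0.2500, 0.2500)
C > B > A

Key insight: Entropy is maximized by uniform distributions and minimized by concentrated distributions.

- Uniform distributions have maximum entropy log₂(4) = 2.0000 bits
- The more "peaked" or concentrated a distribution, the lower its entropy

Entropies:
  H(A) = 1.1054 bits
  H(B) = 1.9569 bits
  H(C) = 2.0000 bits

Ranking: C > B > A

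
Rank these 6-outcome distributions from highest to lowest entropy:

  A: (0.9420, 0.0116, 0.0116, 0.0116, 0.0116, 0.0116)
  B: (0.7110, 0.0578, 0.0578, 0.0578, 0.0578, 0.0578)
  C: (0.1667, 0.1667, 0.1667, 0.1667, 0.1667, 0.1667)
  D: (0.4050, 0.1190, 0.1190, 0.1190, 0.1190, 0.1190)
C > D > B > A

Key insight: Entropy is maximized by uniform distributions and minimized by concentrated distributions.

Entropies:
  H(A) = 0.4541 bits
  H(B) = 1.5385 bits
  H(C) = 2.5850 bits
  H(D) = 2.3553 bits

Ranking: C > D > B > A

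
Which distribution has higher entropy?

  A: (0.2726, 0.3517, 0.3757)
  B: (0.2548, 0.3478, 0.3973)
A

Both distributions are close to uniform, making this a harder comparison.

H(A) = 1.5720 bits
H(B) = 1.5616 bits

The distribution closer to uniform has higher entropy.
Answer: A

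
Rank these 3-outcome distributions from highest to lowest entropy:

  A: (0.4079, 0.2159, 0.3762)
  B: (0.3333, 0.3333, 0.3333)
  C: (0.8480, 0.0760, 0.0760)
B > A > C

Key insight: Entropy is maximized by uniform distributions and minimized by concentrated distributions.

- Uniform distributions have maximum entropy log₂(3) = 1.5850 bits
- The more "peaked" or concentrated a distribution, the lower its entropy

Entropies:
  H(A) = 1.5358 bits
  H(B) = 1.5850 bits
  H(C) = 0.7668 bits

Ranking: B > A > C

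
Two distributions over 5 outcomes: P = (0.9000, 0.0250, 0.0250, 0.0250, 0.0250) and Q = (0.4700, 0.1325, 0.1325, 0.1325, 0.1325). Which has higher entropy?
Q

P is highly concentrated on one outcome (90%), making it nearly deterministic. Q spreads its mass more evenly (max 47%). The more spread-out distribution has higher entropy: H(P) ≈ 0.669 bits, H(Q) ≈ 2.057 bits.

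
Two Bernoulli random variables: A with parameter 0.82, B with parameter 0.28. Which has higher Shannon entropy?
B

For binary distributions, entropy is maximized at p=0.5 and decreases as p moves toward 0 or 1.

H(A) = H(0.82) = 0.6801 bits
H(B) = H(0.28) = 0.8555 bits

Distribution B (p=0.28) is closer to uniform (p=0.5), so it has higher entropy.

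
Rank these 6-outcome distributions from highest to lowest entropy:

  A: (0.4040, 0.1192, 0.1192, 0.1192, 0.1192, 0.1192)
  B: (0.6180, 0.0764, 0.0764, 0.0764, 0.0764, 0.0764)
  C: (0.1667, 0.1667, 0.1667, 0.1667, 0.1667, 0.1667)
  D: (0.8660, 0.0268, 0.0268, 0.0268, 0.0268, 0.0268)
C > A > B > D

Key insight: Entropy is maximized by uniform distributions and minimized by concentrated distributions.

Entropies:
  H(A) = 2.3571 bits
  H(B) = 1.8464 bits
  H(C) = 2.5850 bits
  H(D) = 0.8794 bits

Ranking: C > A > B > D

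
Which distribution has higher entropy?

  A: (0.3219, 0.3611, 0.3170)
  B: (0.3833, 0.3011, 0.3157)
A

Both distributions are close to uniform, making this a harder comparison.

H(A) = 1.5825 bits
H(B) = 1.5768 bits

The distribution closer to uniform has higher entropy.
Answer: A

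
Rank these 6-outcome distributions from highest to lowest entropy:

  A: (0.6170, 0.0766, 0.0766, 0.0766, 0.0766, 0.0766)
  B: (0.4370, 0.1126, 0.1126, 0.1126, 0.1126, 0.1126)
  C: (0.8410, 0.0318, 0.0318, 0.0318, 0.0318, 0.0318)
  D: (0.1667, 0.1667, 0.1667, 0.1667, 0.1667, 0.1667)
D > B > A > C

Key insight: Entropy is maximized by uniform distributions and minimized by concentrated distributions.

Entropies:
  H(A) = 1.8494 bits
  H(B) = 2.2958 bits
  H(C) = 1.0011 bits
  H(D) = 2.5850 bits

Ranking: D > B > A > C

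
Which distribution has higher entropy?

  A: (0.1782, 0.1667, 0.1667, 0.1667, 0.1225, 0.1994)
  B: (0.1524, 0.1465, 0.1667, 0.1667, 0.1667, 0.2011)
B

Both distributions are close to uniform, making this a harder comparison.

H(A) = 2.5707 bits
H(B) = 2.5774 bits

The distribution closer to uniform has higher entropy.
Answer: B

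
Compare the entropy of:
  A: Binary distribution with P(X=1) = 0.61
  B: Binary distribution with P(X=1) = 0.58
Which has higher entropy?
B

For binary distributions, entropy is maximized at p=0.5 and decreases as p moves toward 0 or 1.

H(A) = H(0.61) = 0.9648 bits
H(B) = H(0.58) = 0.9815 bits

Distribution B (p=0.58) is closer to uniform (p=0.5), so it has higher entropy.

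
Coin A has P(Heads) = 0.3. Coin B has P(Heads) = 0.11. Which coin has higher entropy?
A

For binary distributions, entropy is maximized at p=0.5 and decreases as p moves toward 0 or 1.

H(A) = H(0.3) = 0.8813 bits
H(B) = H(0.11) = 0.4999 bits

Distribution A (p=0.3) is closer to uniform (p=0.5), so it has higher entropy.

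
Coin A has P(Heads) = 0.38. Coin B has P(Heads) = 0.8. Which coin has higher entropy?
A

For binary distributions, entropy is maximized at p=0.5 and decreases as p moves toward 0 or 1.

H(A) = H(0.38) = 0.9580 bits
H(B) = H(0.8) = 0.7219 bits

Distribution A (p=0.38) is closer to uniform (p=0.5), so it has higher entropy.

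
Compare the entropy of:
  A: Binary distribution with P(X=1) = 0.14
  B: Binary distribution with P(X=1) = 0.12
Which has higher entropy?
A

For binary distributions, entropy is maximized at p=0.5 and decreases as p moves toward 0 or 1.

H(A) = H(0.14) = 0.5842 bits
H(B) = H(0.12) = 0.5294 bits

Distribution A (p=0.14) is closer to uniform (p=0.5), so it has higher entropy.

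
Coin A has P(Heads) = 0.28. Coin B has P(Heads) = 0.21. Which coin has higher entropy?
A

For binary distributions, entropy is maximized at p=0.5 and decreases as p moves toward 0 or 1.

H(A) = H(0.28) = 0.8555 bits
H(B) = H(0.21) = 0.7415 bits

Distribution A (p=0.28) is closer to uniform (p=0.5), so it has higher entropy.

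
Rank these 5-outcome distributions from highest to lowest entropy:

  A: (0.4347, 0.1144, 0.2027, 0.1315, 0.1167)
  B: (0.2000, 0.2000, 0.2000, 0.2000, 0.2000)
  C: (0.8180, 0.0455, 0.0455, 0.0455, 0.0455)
B > A > C

Key insight: Entropy is maximized by uniform distributions and minimized by concentrated distributions.

- Uniform distributions have maximum entropy log₂(5) = 2.3219 bits
- The more "peaked" or concentrated a distribution, the lower its entropy

Entropies:
  H(A) = 2.0936 bits
  H(B) = 2.3219 bits
  H(C) = 1.0484 bits

Ranking: B > A > C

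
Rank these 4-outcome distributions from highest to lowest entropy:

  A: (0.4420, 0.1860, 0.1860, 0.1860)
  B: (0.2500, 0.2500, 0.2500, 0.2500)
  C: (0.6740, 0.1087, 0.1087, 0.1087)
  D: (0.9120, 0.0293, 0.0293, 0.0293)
B > A > C > D

Key insight: Entropy is maximized by uniform distributions and minimized by concentrated distributions.

Entropies:
  H(A) = 1.8747 bits
  H(B) = 2.0000 bits
  H(C) = 1.4275 bits
  H(D) = 0.5692 bits

Ranking: B > A > C > D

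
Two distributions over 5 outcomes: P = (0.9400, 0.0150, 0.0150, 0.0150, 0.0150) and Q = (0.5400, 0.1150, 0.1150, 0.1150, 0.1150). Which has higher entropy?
Q

P is highly concentrated on one outcome (94%), making it nearly deterministic. Q spreads its mass more evenly (max 54%). The more spread-out distribution has higher entropy: H(P) ≈ 0.447 bits, H(Q) ≈ 1.915 bits.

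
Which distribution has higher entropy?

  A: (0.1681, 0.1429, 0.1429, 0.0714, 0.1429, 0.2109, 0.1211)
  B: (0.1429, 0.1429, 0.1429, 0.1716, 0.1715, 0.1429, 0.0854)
B

Both distributions are close to uniform, making this a harder comparison.

H(A) = 2.7497 bits
H(B) = 2.7801 bits

The distribution closer to uniform has higher entropy.
Answer: B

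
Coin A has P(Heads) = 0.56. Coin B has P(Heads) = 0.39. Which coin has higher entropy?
A

For binary distributions, entropy is maximized at p=0.5 and decreases as p moves toward 0 or 1.

H(A) = H(0.56) = 0.9896 bits
H(B) = H(0.39) = 0.9648 bits

Distribution A (p=0.56) is closer to uniform (p=0.5), so it has higher entropy.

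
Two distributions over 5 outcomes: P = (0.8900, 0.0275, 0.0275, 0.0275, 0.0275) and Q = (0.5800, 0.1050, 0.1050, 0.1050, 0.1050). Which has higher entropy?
Q

P is highly concentrated on one outcome (89%), making it nearly deterministic. Q spreads its mass more evenly (max 58%). The more spread-out distribution has higher entropy: H(P) ≈ 0.720 bits, H(Q) ≈ 1.821 bits.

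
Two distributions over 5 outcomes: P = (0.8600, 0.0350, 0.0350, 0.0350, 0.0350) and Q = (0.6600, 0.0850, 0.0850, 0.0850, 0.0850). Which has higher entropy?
Q

P is highly concentrated on one outcome (86%), making it nearly deterministic. Q spreads its mass more evenly (max 66%). The more spread-out distribution has higher entropy: H(P) ≈ 0.864 bits, H(Q) ≈ 1.605 bits.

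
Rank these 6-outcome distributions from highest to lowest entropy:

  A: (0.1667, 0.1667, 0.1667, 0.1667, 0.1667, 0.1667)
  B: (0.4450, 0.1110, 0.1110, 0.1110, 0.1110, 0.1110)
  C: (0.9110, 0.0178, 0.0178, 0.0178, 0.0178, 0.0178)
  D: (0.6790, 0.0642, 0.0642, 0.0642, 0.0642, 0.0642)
A > B > D > C

Key insight: Entropy is maximized by uniform distributions and minimized by concentrated distributions.

Entropies:
  H(A) = 2.5850 bits
  H(B) = 2.2799 bits
  H(C) = 0.6398 bits
  H(D) = 1.6508 bits

Ranking: A > B > D > C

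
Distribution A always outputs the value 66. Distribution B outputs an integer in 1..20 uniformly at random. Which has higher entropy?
B

A is deterministic, so H(A) = 0. B is uniform over 20 outcomes, so H(B) = log₂(20) = 4.322 bits. Any distribution with genuine randomness has higher entropy than a deterministic one.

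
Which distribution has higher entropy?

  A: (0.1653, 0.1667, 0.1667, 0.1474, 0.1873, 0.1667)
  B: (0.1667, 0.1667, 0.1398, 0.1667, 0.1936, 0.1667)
A

Both distributions are close to uniform, making this a harder comparison.

H(A) = 2.5815 bits
H(B) = 2.5787 bits

The distribution closer to uniform has higher entropy.
Answer: A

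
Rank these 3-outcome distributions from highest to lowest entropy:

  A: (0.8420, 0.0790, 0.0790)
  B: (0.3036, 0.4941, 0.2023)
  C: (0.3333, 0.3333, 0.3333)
C > B > A

Key insight: Entropy is maximized by uniform distributions and minimized by concentrated distributions.

- Uniform distributions have maximum entropy log₂(3) = 1.5850 bits
- The more "peaked" or concentrated a distribution, the lower its entropy

Entropies:
  H(A) = 0.7875 bits
  H(B) = 1.4911 bits
  H(C) = 1.5850 bits

Ranking: C > B > A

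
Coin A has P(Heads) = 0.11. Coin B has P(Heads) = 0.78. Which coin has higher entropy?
B

For binary distributions, entropy is maximized at p=0.5 and decreases as p moves toward 0 or 1.

H(A) = H(0.11) = 0.4999 bits
H(B) = H(0.78) = 0.7602 bits

Distribution B (p=0.78) is closer to uniform (p=0.5), so it has higher entropy.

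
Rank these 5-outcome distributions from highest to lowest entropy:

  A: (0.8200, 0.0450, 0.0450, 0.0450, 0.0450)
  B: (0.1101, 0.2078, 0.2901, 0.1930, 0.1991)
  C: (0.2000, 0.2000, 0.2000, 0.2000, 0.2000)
C > B > A

Key insight: Entropy is maximized by uniform distributions and minimized by concentrated distributions.

- Uniform distributions have maximum entropy log₂(5) = 2.3219 bits
- The more "peaked" or concentrated a distribution, the lower its entropy

Entropies:
  H(A) = 1.0401 bits
  H(B) = 2.2610 bits
  H(C) = 2.3219 bits

Ranking: C > B > A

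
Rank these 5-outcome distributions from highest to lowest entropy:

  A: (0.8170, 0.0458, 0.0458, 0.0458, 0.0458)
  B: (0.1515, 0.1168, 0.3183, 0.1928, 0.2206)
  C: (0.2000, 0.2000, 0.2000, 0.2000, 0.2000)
C > B > A

Key insight: Entropy is maximized by uniform distributions and minimized by concentrated distributions.

- Uniform distributions have maximum entropy log₂(5) = 2.3219 bits
- The more "peaked" or concentrated a distribution, the lower its entropy

Entropies:
  H(A) = 1.0526 bits
  H(B) = 2.2389 bits
  H(C) = 2.3219 bits

Ranking: C > B > A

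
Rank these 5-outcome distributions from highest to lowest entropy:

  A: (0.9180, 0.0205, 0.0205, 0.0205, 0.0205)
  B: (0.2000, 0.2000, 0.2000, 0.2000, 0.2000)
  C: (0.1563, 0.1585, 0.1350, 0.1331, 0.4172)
B > C > A

Key insight: Entropy is maximized by uniform distributions and minimized by concentrated distributions.

- Uniform distributions have maximum entropy log₂(5) = 2.3219 bits
- The more "peaked" or concentrated a distribution, the lower its entropy

Entropies:
  H(A) = 0.5732 bits
  H(B) = 2.3219 bits
  H(C) = 2.1431 bits

Ranking: B > C > A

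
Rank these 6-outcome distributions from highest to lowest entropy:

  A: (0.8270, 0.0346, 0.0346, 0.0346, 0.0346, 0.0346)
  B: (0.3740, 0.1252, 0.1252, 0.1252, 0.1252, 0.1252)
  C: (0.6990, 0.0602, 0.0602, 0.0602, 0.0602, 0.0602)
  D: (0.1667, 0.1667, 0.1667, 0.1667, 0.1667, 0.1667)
D > B > C > A

Key insight: Entropy is maximized by uniform distributions and minimized by concentrated distributions.

Entropies:
  H(A) = 1.0662 bits
  H(B) = 2.4072 bits
  H(C) = 1.5814 bits
  H(D) = 2.5850 bits

Ranking: D > B > C > A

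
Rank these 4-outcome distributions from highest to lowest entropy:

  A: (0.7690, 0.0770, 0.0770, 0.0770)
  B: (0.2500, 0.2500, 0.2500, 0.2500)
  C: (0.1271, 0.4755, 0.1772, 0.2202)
B > C > A

Key insight: Entropy is maximized by uniform distributions and minimized by concentrated distributions.

- Uniform distributions have maximum entropy log₂(4) = 2.0000 bits
- The more "peaked" or concentrated a distribution, the lower its entropy

Entropies:
  H(A) = 1.1459 bits
  H(B) = 2.0000 bits
  H(C) = 1.8114 bits

Ranking: B > C > A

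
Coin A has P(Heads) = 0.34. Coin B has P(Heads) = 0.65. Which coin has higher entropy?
B

For binary distributions, entropy is maximized at p=0.5 and decreases as p moves toward 0 or 1.

H(A) = H(0.34) = 0.9248 bits
H(B) = H(0.65) = 0.9341 bits

Distribution B (p=0.65) is closer to uniform (p=0.5), so it has higher entropy.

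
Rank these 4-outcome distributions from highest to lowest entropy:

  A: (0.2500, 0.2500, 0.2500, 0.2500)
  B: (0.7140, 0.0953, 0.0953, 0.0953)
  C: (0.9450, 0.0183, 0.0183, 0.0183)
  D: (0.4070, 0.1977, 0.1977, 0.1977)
A > D > B > C

Key insight: Entropy is maximized by uniform distributions and minimized by concentrated distributions.

Entropies:
  H(A) = 2.0000 bits
  H(B) = 1.3168 bits
  H(C) = 0.3944 bits
  H(D) = 1.9148 bits

Ranking: A > D > B > C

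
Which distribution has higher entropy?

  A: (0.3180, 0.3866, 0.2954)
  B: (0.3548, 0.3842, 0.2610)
A

Both distributions are close to uniform, making this a harder comparison.

H(A) = 1.5754 bits
H(B) = 1.5664 bits

The distribution closer to uniform has higher entropy.
Answer: A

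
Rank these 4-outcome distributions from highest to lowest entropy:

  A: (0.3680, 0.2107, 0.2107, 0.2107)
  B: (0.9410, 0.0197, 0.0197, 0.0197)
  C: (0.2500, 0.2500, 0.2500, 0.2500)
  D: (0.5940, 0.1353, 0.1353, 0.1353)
C > A > D > B

Key insight: Entropy is maximized by uniform distributions and minimized by concentrated distributions.

Entropies:
  H(A) = 1.9508 bits
  H(B) = 0.4170 bits
  H(C) = 2.0000 bits
  H(D) = 1.6178 bits

Ranking: C > A > D > B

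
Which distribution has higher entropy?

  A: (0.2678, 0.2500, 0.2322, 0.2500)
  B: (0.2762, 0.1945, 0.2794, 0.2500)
A

Both distributions are close to uniform, making this a harder comparison.

H(A) = 1.9982 bits
H(B) = 1.9860 bits

The distribution closer to uniform has higher entropy.
Answer: A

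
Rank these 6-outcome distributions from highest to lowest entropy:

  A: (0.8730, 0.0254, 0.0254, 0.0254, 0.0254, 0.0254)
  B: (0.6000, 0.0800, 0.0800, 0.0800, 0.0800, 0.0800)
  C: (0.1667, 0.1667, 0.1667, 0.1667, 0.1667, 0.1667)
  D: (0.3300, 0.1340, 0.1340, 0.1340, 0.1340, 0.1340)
C > D > B > A

Key insight: Entropy is maximized by uniform distributions and minimized by concentrated distributions.

Entropies:
  H(A) = 0.8440 bits
  H(B) = 1.8997 bits
  H(C) = 2.5850 bits
  H(D) = 2.4706 bits

Ranking: C > D > B > A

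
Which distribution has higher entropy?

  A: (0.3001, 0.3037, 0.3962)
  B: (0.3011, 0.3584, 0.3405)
B

Both distributions are close to uniform, making this a harder comparison.

H(A) = 1.5725 bits
H(B) = 1.5812 bits

The distribution closer to uniform has higher entropy.
Answer: B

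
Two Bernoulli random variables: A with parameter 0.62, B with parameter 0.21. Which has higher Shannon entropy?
A

For binary distributions, entropy is maximized at p=0.5 and decreases as p moves toward 0 or 1.

H(A) = H(0.62) = 0.9580 bits
H(B) = H(0.21) = 0.7415 bits

Distribution A (p=0.62) is closer to uniform (p=0.5), so it has higher entropy.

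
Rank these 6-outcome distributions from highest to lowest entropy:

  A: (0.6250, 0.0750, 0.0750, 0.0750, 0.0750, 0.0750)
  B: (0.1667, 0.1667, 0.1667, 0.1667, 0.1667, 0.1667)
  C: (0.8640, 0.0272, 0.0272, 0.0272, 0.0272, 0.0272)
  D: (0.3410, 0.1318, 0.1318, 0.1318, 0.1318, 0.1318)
B > D > A > C

Key insight: Entropy is maximized by uniform distributions and minimized by concentrated distributions.

Entropies:
  H(A) = 1.8252 bits
  H(B) = 2.5850 bits
  H(C) = 0.8894 bits
  H(D) = 2.4559 bits

Ranking: B > D > A > C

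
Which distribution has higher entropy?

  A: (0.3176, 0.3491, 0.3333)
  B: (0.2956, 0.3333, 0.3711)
A

Both distributions are close to uniform, making this a harder comparison.

H(A) = 1.5839 bits
H(B) = 1.5788 bits

The distribution closer to uniform has higher entropy.
Answer: A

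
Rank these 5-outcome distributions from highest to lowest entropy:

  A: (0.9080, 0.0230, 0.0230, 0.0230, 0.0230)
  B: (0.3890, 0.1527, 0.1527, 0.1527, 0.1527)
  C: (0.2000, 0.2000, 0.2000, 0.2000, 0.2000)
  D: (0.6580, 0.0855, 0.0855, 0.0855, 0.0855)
C > B > D > A

Key insight: Entropy is maximized by uniform distributions and minimized by concentrated distributions.

Entropies:
  H(A) = 0.6271 bits
  H(B) = 2.1862 bits
  H(C) = 2.3219 bits
  H(D) = 1.6107 bits

Ranking: C > B > D > A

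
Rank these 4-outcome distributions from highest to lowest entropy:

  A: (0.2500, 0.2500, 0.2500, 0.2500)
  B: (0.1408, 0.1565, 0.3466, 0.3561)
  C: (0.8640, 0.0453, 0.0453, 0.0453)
A > B > C

Key insight: Entropy is maximized by uniform distributions and minimized by concentrated distributions.

- Uniform distributions have maximum entropy log₂(4) = 2.0000 bits
- The more "peaked" or concentrated a distribution, the lower its entropy

Entropies:
  H(A) = 2.0000 bits
  H(B) = 1.8772 bits
  H(C) = 0.7892 bits

Ranking: A > B > C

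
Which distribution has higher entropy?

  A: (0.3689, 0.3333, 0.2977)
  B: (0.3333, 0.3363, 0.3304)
B

Both distributions are close to uniform, making this a harder comparison.

H(A) = 1.5795 bits
H(B) = 1.5849 bits

The distribution closer to uniform has higher entropy.
Answer: B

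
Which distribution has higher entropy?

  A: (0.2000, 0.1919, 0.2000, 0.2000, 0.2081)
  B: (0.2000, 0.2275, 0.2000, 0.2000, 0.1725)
A

Both distributions are close to uniform, making this a harder comparison.

H(A) = 2.3215 bits
H(B) = 2.3165 bits

The distribution closer to uniform has higher entropy.
Answer: A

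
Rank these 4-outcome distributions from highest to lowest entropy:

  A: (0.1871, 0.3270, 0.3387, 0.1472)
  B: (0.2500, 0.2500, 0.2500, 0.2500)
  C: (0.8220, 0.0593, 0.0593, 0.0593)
B > A > C

Key insight: Entropy is maximized by uniform distributions and minimized by concentrated distributions.

- Uniform distributions have maximum entropy log₂(4) = 2.0000 bits
- The more "peaked" or concentrated a distribution, the lower its entropy

Entropies:
  H(A) = 1.9157 bits
  H(B) = 2.0000 bits
  H(C) = 0.9578 bits

Ranking: B > A > C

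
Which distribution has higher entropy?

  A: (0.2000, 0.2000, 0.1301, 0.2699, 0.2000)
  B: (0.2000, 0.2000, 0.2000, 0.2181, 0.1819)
B

Both distributions are close to uniform, making this a harder comparison.

H(A) = 2.2859 bits
H(B) = 2.3196 bits

The distribution closer to uniform has higher entropy.
Answer: B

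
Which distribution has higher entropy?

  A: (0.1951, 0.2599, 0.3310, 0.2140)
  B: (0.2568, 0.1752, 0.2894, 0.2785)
B

Both distributions are close to uniform, making this a harder comparison.

H(A) = 1.9692 bits
H(B) = 1.9753 bits

The distribution closer to uniform has higher entropy.
Answer: B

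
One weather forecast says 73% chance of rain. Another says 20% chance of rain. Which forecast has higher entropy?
73% forecast

Treat each forecast as a Bernoulli distribution. Binary entropy is maximized at p=0.5 and falls off symmetrically toward 0 or 1. The 73% forecast is closer to 50%, so it is more uncertain. H(73%) ≈ 0.841 bits, H(20%) ≈ 0.722 bits.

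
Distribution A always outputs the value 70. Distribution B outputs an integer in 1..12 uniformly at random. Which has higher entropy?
B

A is deterministic, so H(A) = 0. B is uniform over 12 outcomes, so H(B) = log₂(12) = 3.585 bits. Any distribution with genuine randomness has higher entropy than a deterministic one.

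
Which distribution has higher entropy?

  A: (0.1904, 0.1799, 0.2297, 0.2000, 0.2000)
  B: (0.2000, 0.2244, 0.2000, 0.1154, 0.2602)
A

Both distributions are close to uniform, making this a harder comparison.

H(A) = 2.3171 bits
H(B) = 2.2774 bits

The distribution closer to uniform has higher entropy.
Answer: A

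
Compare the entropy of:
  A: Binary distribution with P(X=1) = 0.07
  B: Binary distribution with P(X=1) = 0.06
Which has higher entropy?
A

For binary distributions, entropy is maximized at p=0.5 and decreases as p moves toward 0 or 1.

H(A) = H(0.07) = 0.3659 bits
H(B) = H(0.06) = 0.3274 bits

Distribution A (p=0.07) is closer to uniform (p=0.5), so it has higher entropy.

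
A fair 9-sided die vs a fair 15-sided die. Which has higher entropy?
15-sided die

Both are uniform distributions; for uniform over n outcomes, H = log₂(n). H(9-sided) = log₂(9) = 3.170 bits and H(15-sided) = log₂(15) = 3.907 bits. More outcomes in a uniform distribution means higher entropy.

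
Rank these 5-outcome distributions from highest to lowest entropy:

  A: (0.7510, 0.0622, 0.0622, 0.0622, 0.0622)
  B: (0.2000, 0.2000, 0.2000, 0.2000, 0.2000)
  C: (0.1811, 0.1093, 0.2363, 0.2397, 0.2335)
B > C > A

Key insight: Entropy is maximized by uniform distributions and minimized by concentrated distributions.

- Uniform distributions have maximum entropy log₂(5) = 2.3219 bits
- The more "peaked" or concentrated a distribution, the lower its entropy

Entropies:
  H(A) = 1.3077 bits
  H(B) = 2.3219 bits
  H(C) = 2.2714 bits

Ranking: B > C > A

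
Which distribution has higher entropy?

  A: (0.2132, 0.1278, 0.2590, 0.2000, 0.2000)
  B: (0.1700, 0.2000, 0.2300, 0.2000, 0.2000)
B

Both distributions are close to uniform, making this a harder comparison.

H(A) = 2.2883 bits
H(B) = 2.3154 bits

The distribution closer to uniform has higher entropy.
Answer: B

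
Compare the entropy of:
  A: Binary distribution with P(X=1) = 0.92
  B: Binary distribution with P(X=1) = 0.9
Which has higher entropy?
B

For binary distributions, entropy is maximized at p=0.5 and decreases as p moves toward 0 or 1.

H(A) = H(0.92) = 0.4022 bits
H(B) = H(0.9) = 0.4690 bits

Distribution B (p=0.9) is closer to uniform (p=0.5), so it has higher entropy.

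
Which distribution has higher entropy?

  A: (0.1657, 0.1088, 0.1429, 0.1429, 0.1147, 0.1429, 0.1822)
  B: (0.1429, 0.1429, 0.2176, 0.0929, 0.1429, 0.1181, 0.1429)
A

Both distributions are close to uniform, making this a harder comparison.

H(A) = 2.7870 bits
H(B) = 2.7654 bits

The distribution closer to uniform has higher entropy.
Answer: A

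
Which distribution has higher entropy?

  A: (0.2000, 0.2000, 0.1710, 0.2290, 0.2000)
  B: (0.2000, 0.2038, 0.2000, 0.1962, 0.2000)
B

Both distributions are close to uniform, making this a harder comparison.

H(A) = 2.3158 bits
H(B) = 2.3218 bits

The distribution closer to uniform has higher entropy.
Answer: B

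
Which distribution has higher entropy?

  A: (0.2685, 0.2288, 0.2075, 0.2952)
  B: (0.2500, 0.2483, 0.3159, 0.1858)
A

Both distributions are close to uniform, making this a harder comparison.

H(A) = 1.9866 bits
H(B) = 1.9754 bits

The distribution closer to uniform has higher entropy.
Answer: A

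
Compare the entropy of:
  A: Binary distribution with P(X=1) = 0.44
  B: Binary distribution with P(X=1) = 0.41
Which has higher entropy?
A

For binary distributions, entropy is maximized at p=0.5 and decreases as p moves toward 0 or 1.

H(A) = H(0.44) = 0.9896 bits
H(B) = H(0.41) = 0.9765 bits

Distribution A (p=0.44) is closer to uniform (p=0.5), so it has higher entropy.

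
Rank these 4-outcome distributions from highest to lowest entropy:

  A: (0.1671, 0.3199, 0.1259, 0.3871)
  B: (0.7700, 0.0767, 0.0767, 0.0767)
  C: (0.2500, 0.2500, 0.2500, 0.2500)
C > A > B

Key insight: Entropy is maximized by uniform distributions and minimized by concentrated distributions.

- Uniform distributions have maximum entropy log₂(4) = 2.0000 bits
- The more "peaked" or concentrated a distribution, the lower its entropy

Entropies:
  H(A) = 1.8637 bits
  H(B) = 1.1426 bits
  H(C) = 2.0000 bits

Ranking: C > A > B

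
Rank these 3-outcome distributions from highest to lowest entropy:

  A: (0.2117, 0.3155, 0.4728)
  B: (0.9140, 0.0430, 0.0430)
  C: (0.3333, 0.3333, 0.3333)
C > A > B

Key insight: Entropy is maximized by uniform distributions and minimized by concentrated distributions.

- Uniform distributions have maximum entropy log₂(3) = 1.5850 bits
- The more "peaked" or concentrated a distribution, the lower its entropy

Entropies:
  H(A) = 1.5103 bits
  H(B) = 0.5090 bits
  H(C) = 1.5850 bits

Ranking: C > A > B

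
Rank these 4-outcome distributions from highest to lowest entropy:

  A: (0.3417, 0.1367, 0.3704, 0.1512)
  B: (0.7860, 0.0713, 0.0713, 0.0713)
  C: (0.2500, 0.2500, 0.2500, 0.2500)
C > A > B

Key insight: Entropy is maximized by uniform distributions and minimized by concentrated distributions.

- Uniform distributions have maximum entropy log₂(4) = 2.0000 bits
- The more "peaked" or concentrated a distribution, the lower its entropy

Entropies:
  H(A) = 1.8647 bits
  H(B) = 1.0882 bits
  H(C) = 2.0000 bits

Ranking: C > A > B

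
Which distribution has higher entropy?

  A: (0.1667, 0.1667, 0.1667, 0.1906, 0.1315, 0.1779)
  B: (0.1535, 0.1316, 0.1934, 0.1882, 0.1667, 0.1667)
A

Both distributions are close to uniform, making this a harder comparison.

H(A) = 2.5763 bits
H(B) = 2.5736 bits

The distribution closer to uniform has higher entropy.
Answer: A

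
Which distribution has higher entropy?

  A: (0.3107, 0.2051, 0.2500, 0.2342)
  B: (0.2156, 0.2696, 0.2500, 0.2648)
B

Both distributions are close to uniform, making this a harder comparison.

H(A) = 1.9832 bits
H(B) = 1.9947 bits

The distribution closer to uniform has higher entropy.
Answer: B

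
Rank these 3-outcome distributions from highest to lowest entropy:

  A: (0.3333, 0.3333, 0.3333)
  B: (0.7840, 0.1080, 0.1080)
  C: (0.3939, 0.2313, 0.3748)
A > C > B

Key insight: Entropy is maximized by uniform distributions and minimized by concentrated distributions.

- Uniform distributions have maximum entropy log₂(3) = 1.5850 bits
- The more "peaked" or concentrated a distribution, the lower its entropy

Entropies:
  H(A) = 1.5850 bits
  H(B) = 0.9688 bits
  H(C) = 1.5486 bits

Ranking: A > C > B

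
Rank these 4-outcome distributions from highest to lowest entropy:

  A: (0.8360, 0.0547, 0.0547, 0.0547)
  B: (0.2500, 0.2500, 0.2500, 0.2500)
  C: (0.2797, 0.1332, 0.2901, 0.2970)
B > C > A

Key insight: Entropy is maximized by uniform distributions and minimized by concentrated distributions.

- Uniform distributions have maximum entropy log₂(4) = 2.0000 bits
- The more "peaked" or concentrated a distribution, the lower its entropy

Entropies:
  H(A) = 0.9037 bits
  H(B) = 2.0000 bits
  H(C) = 1.9396 bits

Ranking: B > C > A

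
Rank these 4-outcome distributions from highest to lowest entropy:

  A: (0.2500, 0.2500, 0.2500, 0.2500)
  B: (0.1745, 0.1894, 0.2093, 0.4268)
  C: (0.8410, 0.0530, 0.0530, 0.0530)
A > B > C

Key insight: Entropy is maximized by uniform distributions and minimized by concentrated distributions.

- Uniform distributions have maximum entropy log₂(4) = 2.0000 bits
- The more "peaked" or concentrated a distribution, the lower its entropy

Entropies:
  H(A) = 2.0000 bits
  H(B) = 1.8907 bits
  H(C) = 0.8839 bits

Ranking: A > B > C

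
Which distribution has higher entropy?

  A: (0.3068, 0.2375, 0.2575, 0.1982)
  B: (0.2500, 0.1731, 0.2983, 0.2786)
A

Both distributions are close to uniform, making this a harder comparison.

H(A) = 1.9824 bits
H(B) = 1.9722 bits

The distribution closer to uniform has higher entropy.
Answer: A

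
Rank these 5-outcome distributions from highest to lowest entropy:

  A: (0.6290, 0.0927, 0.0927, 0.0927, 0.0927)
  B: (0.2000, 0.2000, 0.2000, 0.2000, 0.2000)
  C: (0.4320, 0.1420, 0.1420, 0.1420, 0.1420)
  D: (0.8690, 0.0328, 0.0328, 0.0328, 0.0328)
B > C > A > D

Key insight: Entropy is maximized by uniform distributions and minimized by concentrated distributions.

Entropies:
  H(A) = 1.6934 bits
  H(B) = 2.3219 bits
  H(C) = 2.1226 bits
  H(D) = 0.8222 bits

Ranking: B > C > A > D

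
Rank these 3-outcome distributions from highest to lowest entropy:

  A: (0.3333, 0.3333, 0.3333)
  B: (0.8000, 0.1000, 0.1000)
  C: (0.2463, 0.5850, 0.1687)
A > C > B

Key insight: Entropy is maximized by uniform distributions and minimized by concentrated distributions.

- Uniform distributions have maximum entropy log₂(3) = 1.5850 bits
- The more "peaked" or concentrated a distribution, the lower its entropy

Entropies:
  H(A) = 1.5850 bits
  H(B) = 0.9219 bits
  H(C) = 1.3835 bits

Ranking: A > C > B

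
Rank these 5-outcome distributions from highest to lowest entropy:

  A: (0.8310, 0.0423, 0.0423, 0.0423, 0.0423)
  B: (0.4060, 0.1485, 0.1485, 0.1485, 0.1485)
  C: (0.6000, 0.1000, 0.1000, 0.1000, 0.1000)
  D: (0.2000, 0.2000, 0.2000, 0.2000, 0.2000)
D > B > C > A

Key insight: Entropy is maximized by uniform distributions and minimized by concentrated distributions.

Entropies:
  H(A) = 0.9934 bits
  H(B) = 2.1624 bits
  H(C) = 1.7710 bits
  H(D) = 2.3219 bits

Ranking: D > B > C > A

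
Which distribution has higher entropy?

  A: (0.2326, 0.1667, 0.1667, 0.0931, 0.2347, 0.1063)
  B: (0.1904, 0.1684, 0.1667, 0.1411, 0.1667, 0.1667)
B

Both distributions are close to uniform, making this a harder comparison.

H(A) = 2.5045 bits
H(B) = 2.5796 bits

The distribution closer to uniform has higher entropy.
Answer: B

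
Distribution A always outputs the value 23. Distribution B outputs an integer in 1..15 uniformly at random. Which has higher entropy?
B

A is deterministic, so H(A) = 0. B is uniform over 15 outcomes, so H(B) = log₂(15) = 3.907 bits. Any distribution with genuine randomness has higher entropy than a deterministic one.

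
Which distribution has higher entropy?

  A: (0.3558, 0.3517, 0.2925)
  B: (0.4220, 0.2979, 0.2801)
A

Both distributions are close to uniform, making this a harder comparison.

H(A) = 1.5794 bits
H(B) = 1.5600 bits

The distribution closer to uniform has higher entropy.
Answer: A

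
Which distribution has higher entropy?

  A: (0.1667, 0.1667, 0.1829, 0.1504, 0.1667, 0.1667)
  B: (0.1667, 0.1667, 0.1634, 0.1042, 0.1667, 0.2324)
A

Both distributions are close to uniform, making this a harder comparison.

H(A) = 2.5827 bits
H(B) = 2.5488 bits

The distribution closer to uniform has higher entropy.
Answer: A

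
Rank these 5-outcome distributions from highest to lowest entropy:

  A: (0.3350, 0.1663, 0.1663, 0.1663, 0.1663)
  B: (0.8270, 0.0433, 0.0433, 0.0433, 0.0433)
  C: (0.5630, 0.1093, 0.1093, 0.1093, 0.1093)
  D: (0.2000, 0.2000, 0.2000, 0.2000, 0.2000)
D > A > C > B

Key insight: Entropy is maximized by uniform distributions and minimized by concentrated distributions.

Entropies:
  H(A) = 2.2500 bits
  H(B) = 1.0105 bits
  H(C) = 1.8625 bits
  H(D) = 2.3219 bits

Ranking: D > A > C > B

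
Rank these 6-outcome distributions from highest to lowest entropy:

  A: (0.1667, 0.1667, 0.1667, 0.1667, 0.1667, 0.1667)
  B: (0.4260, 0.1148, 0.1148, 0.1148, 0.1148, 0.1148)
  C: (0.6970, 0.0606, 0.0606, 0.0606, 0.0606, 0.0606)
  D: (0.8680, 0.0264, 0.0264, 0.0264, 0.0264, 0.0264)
A > B > C > D

Key insight: Entropy is maximized by uniform distributions and minimized by concentrated distributions.

Entropies:
  H(A) = 2.5850 bits
  H(B) = 2.3169 bits
  H(C) = 1.5885 bits
  H(D) = 0.8694 bits

Ranking: A > B > C > D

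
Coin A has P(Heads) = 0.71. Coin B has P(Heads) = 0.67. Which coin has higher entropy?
B

For binary distributions, entropy is maximized at p=0.5 and decreases as p moves toward 0 or 1.

H(A) = H(0.71) = 0.8687 bits
H(B) = H(0.67) = 0.9149 bits

Distribution B (p=0.67) is closer to uniform (p=0.5), so it has higher entropy.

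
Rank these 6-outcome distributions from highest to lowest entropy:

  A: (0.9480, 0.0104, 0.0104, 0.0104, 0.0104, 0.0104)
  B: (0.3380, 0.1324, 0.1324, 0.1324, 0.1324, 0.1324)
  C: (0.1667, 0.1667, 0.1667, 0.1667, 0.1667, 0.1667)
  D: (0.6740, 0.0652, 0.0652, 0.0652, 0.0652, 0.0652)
C > B > D > A

Key insight: Entropy is maximized by uniform distributions and minimized by concentrated distributions.

Entropies:
  H(A) = 0.4156 bits
  H(B) = 2.4600 bits
  H(C) = 2.5850 bits
  H(D) = 1.6677 bits

Ranking: C > B > D > A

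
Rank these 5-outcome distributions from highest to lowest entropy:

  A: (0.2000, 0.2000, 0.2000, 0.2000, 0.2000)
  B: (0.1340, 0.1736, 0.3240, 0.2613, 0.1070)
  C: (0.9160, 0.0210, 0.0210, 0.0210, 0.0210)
A > B > C

Key insight: Entropy is maximized by uniform distributions and minimized by concentrated distributions.

- Uniform distributions have maximum entropy log₂(5) = 2.3219 bits
- The more "peaked" or concentrated a distribution, the lower its entropy

Entropies:
  H(A) = 2.3219 bits
  H(B) = 2.2049 bits
  H(C) = 0.5841 bits

Ranking: A > B > C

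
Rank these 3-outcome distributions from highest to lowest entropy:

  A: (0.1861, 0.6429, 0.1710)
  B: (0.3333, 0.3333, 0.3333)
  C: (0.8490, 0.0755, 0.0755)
B > A > C

Key insight: Entropy is maximized by uniform distributions and minimized by concentrated distributions.

- Uniform distributions have maximum entropy log₂(3) = 1.5850 bits
- The more "peaked" or concentrated a distribution, the lower its entropy

Entropies:
  H(A) = 1.2968 bits
  H(B) = 1.5850 bits
  H(C) = 0.7633 bits

Ranking: B > A > C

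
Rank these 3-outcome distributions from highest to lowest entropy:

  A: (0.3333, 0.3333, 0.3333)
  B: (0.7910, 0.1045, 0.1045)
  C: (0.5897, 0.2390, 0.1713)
A > C > B

Key insight: Entropy is maximized by uniform distributions and minimized by concentrated distributions.

- Uniform distributions have maximum entropy log₂(3) = 1.5850 bits
- The more "peaked" or concentrated a distribution, the lower its entropy

Entropies:
  H(A) = 1.5850 bits
  H(B) = 0.9486 bits
  H(C) = 1.3789 bits

Ranking: A > C > B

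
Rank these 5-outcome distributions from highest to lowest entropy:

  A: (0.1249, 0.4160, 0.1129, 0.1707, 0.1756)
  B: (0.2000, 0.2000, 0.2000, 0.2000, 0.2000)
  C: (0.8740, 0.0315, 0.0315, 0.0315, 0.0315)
B > A > C

Key insight: Entropy is maximized by uniform distributions and minimized by concentrated distributions.

- Uniform distributions have maximum entropy log₂(5) = 2.3219 bits
- The more "peaked" or concentrated a distribution, the lower its entropy

Entropies:
  H(A) = 2.1325 bits
  H(B) = 2.3219 bits
  H(C) = 0.7984 bits

Ranking: B > A > C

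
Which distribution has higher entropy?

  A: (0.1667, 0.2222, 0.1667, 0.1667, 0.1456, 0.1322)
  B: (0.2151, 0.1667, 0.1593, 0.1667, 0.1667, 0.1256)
B

Both distributions are close to uniform, making this a harder comparison.

H(A) = 2.5653 bits
H(B) = 2.5674 bits

The distribution closer to uniform has higher entropy.
Answer: B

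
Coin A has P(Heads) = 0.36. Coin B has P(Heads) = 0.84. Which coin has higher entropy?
A

For binary distributions, entropy is maximized at p=0.5 and decreases as p moves toward 0 or 1.

H(A) = H(0.36) = 0.9427 bits
H(B) = H(0.84) = 0.6343 bits

Distribution A (p=0.36) is closer to uniform (p=0.5), so it has higher entropy.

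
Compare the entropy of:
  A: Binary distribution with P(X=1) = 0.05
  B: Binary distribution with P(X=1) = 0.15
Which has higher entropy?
B

For binary distributions, entropy is maximized at p=0.5 and decreases as p moves toward 0 or 1.

H(A) = H(0.05) = 0.2864 bits
H(B) = H(0.15) = 0.6098 bits

Distribution B (p=0.15) is closer to uniform (p=0.5), so it has higher entropy.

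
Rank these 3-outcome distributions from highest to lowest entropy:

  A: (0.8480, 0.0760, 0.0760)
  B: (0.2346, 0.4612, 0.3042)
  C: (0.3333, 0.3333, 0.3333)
C > B > A

Key insight: Entropy is maximized by uniform distributions and minimized by concentrated distributions.

- Uniform distributions have maximum entropy log₂(3) = 1.5850 bits
- The more "peaked" or concentrated a distribution, the lower its entropy

Entropies:
  H(A) = 0.7668 bits
  H(B) = 1.5279 bits
  H(C) = 1.5850 bits

Ranking: C > B > A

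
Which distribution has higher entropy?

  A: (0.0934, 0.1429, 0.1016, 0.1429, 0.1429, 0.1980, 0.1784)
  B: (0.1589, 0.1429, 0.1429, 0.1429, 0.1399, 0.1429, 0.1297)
B

Both distributions are close to uniform, making this a harder comparison.

H(A) = 2.7641 bits
H(B) = 2.8052 bits

The distribution closer to uniform has higher entropy.
Answer: B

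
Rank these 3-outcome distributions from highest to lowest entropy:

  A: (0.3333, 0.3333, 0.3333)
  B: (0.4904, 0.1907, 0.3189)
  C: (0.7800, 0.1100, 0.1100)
A > B > C

Key insight: Entropy is maximized by uniform distributions and minimized by concentrated distributions.

- Uniform distributions have maximum entropy log₂(3) = 1.5850 bits
- The more "peaked" or concentrated a distribution, the lower its entropy

Entropies:
  H(A) = 1.5850 bits
  H(B) = 1.4858 bits
  H(C) = 0.9802 bits

Ranking: A > B > C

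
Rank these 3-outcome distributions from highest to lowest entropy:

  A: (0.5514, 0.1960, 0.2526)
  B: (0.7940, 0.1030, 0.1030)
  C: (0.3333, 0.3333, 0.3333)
C > A > B

Key insight: Entropy is maximized by uniform distributions and minimized by concentrated distributions.

- Uniform distributions have maximum entropy log₂(3) = 1.5850 bits
- The more "peaked" or concentrated a distribution, the lower its entropy

Entropies:
  H(A) = 1.4357 bits
  H(B) = 0.9398 bits
  H(C) = 1.5850 bits

Ranking: C > A > B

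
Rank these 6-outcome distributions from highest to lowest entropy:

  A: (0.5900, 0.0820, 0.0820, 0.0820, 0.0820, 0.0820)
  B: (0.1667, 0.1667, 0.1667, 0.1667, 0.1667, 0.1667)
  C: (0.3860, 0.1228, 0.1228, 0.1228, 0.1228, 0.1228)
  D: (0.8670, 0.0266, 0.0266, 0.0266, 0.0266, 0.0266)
B > C > A > D

Key insight: Entropy is maximized by uniform distributions and minimized by concentrated distributions.

Entropies:
  H(A) = 1.9285 bits
  H(B) = 2.5850 bits
  H(C) = 2.3878 bits
  H(D) = 0.8744 bits

Ranking: B > C > A > D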